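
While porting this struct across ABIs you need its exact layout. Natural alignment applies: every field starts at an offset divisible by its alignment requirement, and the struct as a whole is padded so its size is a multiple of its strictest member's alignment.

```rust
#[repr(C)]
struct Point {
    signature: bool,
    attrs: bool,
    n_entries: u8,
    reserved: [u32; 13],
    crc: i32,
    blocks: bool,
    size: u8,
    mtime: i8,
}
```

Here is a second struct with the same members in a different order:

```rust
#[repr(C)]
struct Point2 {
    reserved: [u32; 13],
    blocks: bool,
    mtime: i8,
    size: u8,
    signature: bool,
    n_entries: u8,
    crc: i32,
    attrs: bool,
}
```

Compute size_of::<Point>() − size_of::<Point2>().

signature at 0 (size 1, align 1) → ends 1
attrs at 1 (size 1, align 1) → ends 2
n_entries at 2 (size 1, align 1) → ends 3
pad 1 to align 4 for reserved
reserved at 4 (size 52, align 4) → ends 56
crc at 56 (size 4, align 4) → ends 60
blocks at 60 (size 1, align 1) → ends 61
size at 61 (size 1, align 1) → ends 62
mtime at 62 (size 1, align 1) → ends 63
tail pad 1 to reach multiple of 4
total 64 bytes, alignment 4
— Point2 —
reserved at 0 (size 52, align 4) → ends 52
blocks at 52 (size 1, align 1) → ends 53
mtime at 53 (size 1, align 1) → ends 54
size at 54 (size 1, align 1) → ends 55
signature at 55 (size 1, align 1) → ends 56
n_entries at 56 (size 1, align 1) → ends 57
pad 3 to align 4 for crc
crc at 60 (size 4, align 4) → ends 64
attrs at 64 (size 1, align 1) → ends 65
tail pad 3 to reach multiple of 4
total 68 bytes, alignment 4
64 − 68 = -4

-4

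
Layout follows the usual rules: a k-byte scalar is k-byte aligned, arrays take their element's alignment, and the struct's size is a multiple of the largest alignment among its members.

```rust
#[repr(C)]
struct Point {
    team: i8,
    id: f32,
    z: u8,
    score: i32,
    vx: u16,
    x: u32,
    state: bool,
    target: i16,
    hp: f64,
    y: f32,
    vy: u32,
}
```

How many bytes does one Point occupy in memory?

@0: team [1B, align 1] → 1
+3 pad (align 4)
@4: id [4B, align 4] → 8
@8: z [1B, align 1] → 9
+3 pad (align 4)
@12: score [4B, align 4] → 16
@16: vx [2B, align 2] → 18
+2 pad (align 4)
@20: x [4B, align 4] → 24
@24: state [1B, align 1] → 25
+1 pad (align 2)
@26: target [2B, align 2] → 28
+4 pad (align 8)
@32: hp [8B, align 8] → 40
@40: y [4B, align 4] → 44
@44: vy [4B, align 4] → 48
size 48, align 8

48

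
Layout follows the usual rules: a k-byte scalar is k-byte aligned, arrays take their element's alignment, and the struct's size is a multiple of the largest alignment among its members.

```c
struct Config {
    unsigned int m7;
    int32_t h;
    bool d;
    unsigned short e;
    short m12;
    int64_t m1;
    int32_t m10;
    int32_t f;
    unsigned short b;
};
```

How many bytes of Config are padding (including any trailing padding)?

9

m7 at 0 (size 4, align 4) → ends 4
h at 4 (size 4, align 4) → ends 8
d at 8 (size 1, align 1) → ends 9
pad 1 to align 2 for e
e at 10 (size 2, align 2) → ends 12
m12 at 12 (size 2, align 2) → ends 14
pad 2 to align 8 for m1
m1 at 16 (size 8, align 8) → ends 24
m10 at 24 (size 4, align 4) → ends 28
f at 28 (size 4, align 4) → ends 32
b at 32 (size 2, align 2) → ends 34
tail pad 6 to reach multiple of 8
total 40 bytes, alignment 8
data bytes 31, size 40 → padding 9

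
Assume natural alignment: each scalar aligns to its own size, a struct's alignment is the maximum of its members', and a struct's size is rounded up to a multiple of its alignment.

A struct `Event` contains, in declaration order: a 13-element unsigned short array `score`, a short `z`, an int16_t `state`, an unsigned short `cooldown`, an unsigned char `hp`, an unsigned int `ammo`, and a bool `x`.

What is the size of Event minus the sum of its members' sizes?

@0: score [26B, align 2] → 26
@26: z [2B, align 2] → 28
@28: state [2B, align 2] → 30
@30: cooldown [2B, align 2] → 32
@32: hp [1B, align 1] → 33
+3 pad (align 4)
@36: ammo [4B, align 4] → 40
@40: x [1B, align 1] → 41
+3 tail pad (align 4)
size 44, align 4
data bytes 38, size 44 → padding 6

6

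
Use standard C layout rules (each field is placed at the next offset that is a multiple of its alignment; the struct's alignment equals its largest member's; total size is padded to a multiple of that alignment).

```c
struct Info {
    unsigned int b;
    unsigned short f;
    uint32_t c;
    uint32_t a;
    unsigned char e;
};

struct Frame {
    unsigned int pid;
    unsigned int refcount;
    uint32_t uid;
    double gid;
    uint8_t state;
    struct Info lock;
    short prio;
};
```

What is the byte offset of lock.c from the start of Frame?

36

Info: @0: b [4B, align 4] → 4; @4: f [2B, align 2] → 6; +2 pad (align 4); @8: c [4B, align 4] → 12; @12: a [4B, align 4] → 16; @16: e [1B, align 1] → 17; +3 tail pad (align 4); size 20, align 4
@0: pid [4B, align 4] → 4
@4: refcount [4B, align 4] → 8
@8: uid [4B, align 4] → 12
+4 pad (align 8)
@16: gid [8B, align 8] → 24
@24: state [1B, align 1] → 25
+3 pad (align 4)
@28: lock [20B, align 4] → 48
within Info: c at 8
28 + 8 = 36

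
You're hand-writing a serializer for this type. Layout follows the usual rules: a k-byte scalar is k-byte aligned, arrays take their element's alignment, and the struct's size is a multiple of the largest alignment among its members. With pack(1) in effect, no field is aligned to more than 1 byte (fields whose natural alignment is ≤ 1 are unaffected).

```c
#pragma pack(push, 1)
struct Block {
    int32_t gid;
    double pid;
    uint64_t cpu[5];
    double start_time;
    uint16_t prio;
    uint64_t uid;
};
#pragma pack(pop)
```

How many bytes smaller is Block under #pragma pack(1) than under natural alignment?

natural layout:
  0..4  gid  (4B, 4-aligned)
  4..8  -- padding (4B)
  8..16  pid  (8B, 8-aligned)
  16..56  cpu  (40B, 8-aligned)
  56..64  start_time  (8B, 8-aligned)
  64..66  prio  (2B, 2-aligned)
  66..72  -- padding (6B)
  72..80  uid  (8B, 8-aligned)
  sizeof = 80, alignof = 8
packed(1) layout:
  0..4  gid  (4B, 1-aligned)
  4..12  pid  (8B, 1-aligned)
  12..52  cpu  (40B, 1-aligned)
  52..60  start_time  (8B, 1-aligned)
  60..62  prio  (2B, 1-aligned)
  62..70  uid  (8B, 1-aligned)
  sizeof = 70, alignof = 1
80 − 70 = 10

10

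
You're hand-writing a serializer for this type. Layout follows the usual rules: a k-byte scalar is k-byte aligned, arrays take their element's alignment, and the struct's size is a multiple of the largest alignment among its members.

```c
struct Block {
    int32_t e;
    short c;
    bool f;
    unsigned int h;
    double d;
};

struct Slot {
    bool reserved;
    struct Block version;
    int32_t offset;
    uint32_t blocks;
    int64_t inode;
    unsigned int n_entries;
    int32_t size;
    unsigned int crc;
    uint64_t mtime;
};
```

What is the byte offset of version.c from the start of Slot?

12

Block: @0: e [4B, align 4] → 4; @4: c [2B, align 2] → 6; @6: f [1B, align 1] → 7; +1 pad (align 4); @8: h [4B, align 4] → 12; +4 pad (align 8); @16: d [8B, align 8] → 24; size 24, align 8
@0: reserved [1B, align 1] → 1
+7 pad (align 8)
@8: version [24B, align 8] → 32
within Block: c at 4
8 + 4 = 12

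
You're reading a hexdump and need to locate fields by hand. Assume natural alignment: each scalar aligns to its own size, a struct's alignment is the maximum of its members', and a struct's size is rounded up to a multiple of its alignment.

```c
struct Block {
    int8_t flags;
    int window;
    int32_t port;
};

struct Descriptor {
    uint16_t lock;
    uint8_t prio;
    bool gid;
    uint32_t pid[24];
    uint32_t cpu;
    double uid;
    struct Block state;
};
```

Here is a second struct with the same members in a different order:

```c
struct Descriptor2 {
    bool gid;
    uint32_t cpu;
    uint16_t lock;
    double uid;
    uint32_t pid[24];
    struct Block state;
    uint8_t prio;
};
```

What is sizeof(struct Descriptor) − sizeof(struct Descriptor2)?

Block: flags at 0 (size 1, align 1) → ends 1; pad 3 to align 4 for window; window at 4 (size 4, align 4) → ends 8; port at 8 (size 4, align 4) → ends 12; total 12 bytes, alignment 4
lock at 0 (size 2, align 2) → ends 2
prio at 2 (size 1, align 1) → ends 3
gid at 3 (size 1, align 1) → ends 4
pid at 4 (size 96, align 4) → ends 100
cpu at 100 (size 4, align 4) → ends 104
uid at 104 (size 8, align 8) → ends 112
state at 112 (size 12, align 4) → ends 124
tail pad 4 to reach multiple of 8
total 128 bytes, alignment 8
— Descriptor2 —
gid at 0 (size 1, align 1) → ends 1
pad 3 to align 4 for cpu
cpu at 4 (size 4, align 4) → ends 8
lock at 8 (size 2, align 2) → ends 10
pad 6 to align 8 for uid
uid at 16 (size 8, align 8) → ends 24
pid at 24 (size 96, align 4) → ends 120
state at 120 (size 12, align 4) → ends 132
prio at 132 (size 1, align 1) → ends 133
tail pad 3 to reach multiple of 8
total 136 bytes, alignment 8
128 − 136 = -8

-8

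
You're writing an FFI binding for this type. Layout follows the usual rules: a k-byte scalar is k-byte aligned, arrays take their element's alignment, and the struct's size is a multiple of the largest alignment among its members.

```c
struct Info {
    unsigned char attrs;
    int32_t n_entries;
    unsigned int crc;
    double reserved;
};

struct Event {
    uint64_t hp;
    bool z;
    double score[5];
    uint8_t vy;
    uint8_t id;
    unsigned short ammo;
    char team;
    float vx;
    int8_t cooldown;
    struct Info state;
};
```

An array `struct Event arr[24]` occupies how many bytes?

2304

Info: attrs at 0 (size 1, align 1) → ends 1; pad 3 to align 4 for n_entries; n_entries at 4 (size 4, align 4) → ends 8; crc at 8 (size 4, align 4) → ends 12; pad 4 to align 8 for reserved; reserved at 16 (size 8, align 8) → ends 24; total 24 bytes, alignment 8
hp at 0 (size 8, align 8) → ends 8
z at 8 (size 1, align 1) → ends 9
pad 7 to align 8 for score
score at 16 (size 40, align 8) → ends 56
vy at 56 (size 1, align 1) → ends 57
id at 57 (size 1, align 1) → ends 58
ammo at 58 (size 2, align 2) → ends 60
team at 60 (size 1, align 1) → ends 61
pad 3 to align 4 for vx
vx at 64 (size 4, align 4) → ends 68
cooldown at 68 (size 1, align 1) → ends 69
pad 3 to align 8 for state
state at 72 (size 24, align 8) → ends 96
total 96 bytes, alignment 8
array of 24: 24 × 96 = 2304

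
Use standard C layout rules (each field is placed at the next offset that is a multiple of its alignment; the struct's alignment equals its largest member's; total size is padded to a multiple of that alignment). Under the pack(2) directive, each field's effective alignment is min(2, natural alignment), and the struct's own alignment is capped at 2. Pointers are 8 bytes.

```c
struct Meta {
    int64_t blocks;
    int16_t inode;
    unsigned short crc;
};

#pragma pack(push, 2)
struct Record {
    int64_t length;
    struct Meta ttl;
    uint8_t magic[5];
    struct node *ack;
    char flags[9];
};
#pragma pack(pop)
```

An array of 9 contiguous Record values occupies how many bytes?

Meta: blocks at 0 (size 8, align 8) → ends 8; inode at 8 (size 2, align 2) → ends 10; crc at 10 (size 2, align 2) → ends 12; tail pad 4 to reach multiple of 8; total 16 bytes, alignment 8
length at 0 (size 8, align 2) → ends 8
ttl at 8 (size 16, align 2) → ends 24
magic at 24 (size 5, align 1) → ends 29
pad 1 to align 2 for ack
ack at 30 (size 8, align 2) → ends 38
flags at 38 (size 9, align 1) → ends 47
tail pad 1 to reach multiple of 2
total 48 bytes, alignment 2
array of 9: 9 × 48 = 432

432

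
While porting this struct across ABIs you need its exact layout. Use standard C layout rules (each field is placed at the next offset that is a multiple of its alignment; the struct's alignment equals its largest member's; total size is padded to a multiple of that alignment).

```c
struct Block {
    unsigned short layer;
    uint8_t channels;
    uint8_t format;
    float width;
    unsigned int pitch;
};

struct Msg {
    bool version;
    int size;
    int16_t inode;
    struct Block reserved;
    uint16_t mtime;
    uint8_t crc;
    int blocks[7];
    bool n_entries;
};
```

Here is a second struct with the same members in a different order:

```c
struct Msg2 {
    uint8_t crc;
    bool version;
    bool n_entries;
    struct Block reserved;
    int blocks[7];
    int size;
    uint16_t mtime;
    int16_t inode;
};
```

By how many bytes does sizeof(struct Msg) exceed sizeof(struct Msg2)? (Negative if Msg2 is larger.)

8

Block: layer at 0 (size 2, align 2) → ends 2; channels at 2 (size 1, align 1) → ends 3; format at 3 (size 1, align 1) → ends 4; width at 4 (size 4, align 4) → ends 8; pitch at 8 (size 4, align 4) → ends 12; total 12 bytes, alignment 4
version at 0 (size 1, align 1) → ends 1
pad 3 to align 4 for size
size at 4 (size 4, align 4) → ends 8
inode at 8 (size 2, align 2) → ends 10
pad 2 to align 4 for reserved
reserved at 12 (size 12, align 4) → ends 24
mtime at 24 (size 2, align 2) → ends 26
crc at 26 (size 1, align 1) → ends 27
pad 1 to align 4 for blocks
blocks at 28 (size 28, align 4) → ends 56
n_entries at 56 (size 1, align 1) → ends 57
tail pad 3 to reach multiple of 4
total 60 bytes, alignment 4
— Msg2 —
crc at 0 (size 1, align 1) → ends 1
version at 1 (size 1, align 1) → ends 2
n_entries at 2 (size 1, align 1) → ends 3
pad 1 to align 4 for reserved
reserved at 4 (size 12, align 4) → ends 16
blocks at 16 (size 28, align 4) → ends 44
size at 44 (size 4, align 4) → ends 48
mtime at 48 (size 2, align 2) → ends 50
inode at 50 (size 2, align 2) → ends 52
total 52 bytes, alignment 4
60 − 52 = 8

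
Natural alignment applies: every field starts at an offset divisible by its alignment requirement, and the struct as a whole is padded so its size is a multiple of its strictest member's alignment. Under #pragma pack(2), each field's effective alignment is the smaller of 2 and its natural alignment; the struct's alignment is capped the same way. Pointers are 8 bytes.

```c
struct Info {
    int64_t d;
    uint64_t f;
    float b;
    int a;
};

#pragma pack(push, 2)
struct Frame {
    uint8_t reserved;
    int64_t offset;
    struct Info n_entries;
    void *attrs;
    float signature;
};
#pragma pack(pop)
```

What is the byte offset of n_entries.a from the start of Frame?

30

Info: @0: d [8B, align 8] → 8; @8: f [8B, align 8] → 16; @16: b [4B, align 4] → 20; @20: a [4B, align 4] → 24; size 24, align 8
@0: reserved [1B, align 1] → 1
+1 pad (align 2)
@2: offset [8B, align 2] → 10
@10: n_entries [24B, align 2] → 34
within Info: a at 20
10 + 20 = 30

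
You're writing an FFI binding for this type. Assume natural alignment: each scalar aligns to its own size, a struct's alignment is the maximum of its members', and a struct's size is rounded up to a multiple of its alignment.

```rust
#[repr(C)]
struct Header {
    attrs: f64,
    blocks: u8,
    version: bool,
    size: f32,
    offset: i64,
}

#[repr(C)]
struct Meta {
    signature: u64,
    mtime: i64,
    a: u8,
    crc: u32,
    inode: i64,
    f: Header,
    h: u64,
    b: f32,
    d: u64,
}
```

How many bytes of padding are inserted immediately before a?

Header: attrs at 0 (size 8, align 8) → ends 8; blocks at 8 (size 1, align 1) → ends 9; version at 9 (size 1, align 1) → ends 10; pad 2 to align 4 for size; size at 12 (size 4, align 4) → ends 16; offset at 16 (size 8, align 8) → ends 24; total 24 bytes, alignment 8
signature at 0 (size 8, align 8) → ends 8
mtime at 8 (size 8, align 8) → ends 16
a at 16 (size 1, align 1) → ends 17

0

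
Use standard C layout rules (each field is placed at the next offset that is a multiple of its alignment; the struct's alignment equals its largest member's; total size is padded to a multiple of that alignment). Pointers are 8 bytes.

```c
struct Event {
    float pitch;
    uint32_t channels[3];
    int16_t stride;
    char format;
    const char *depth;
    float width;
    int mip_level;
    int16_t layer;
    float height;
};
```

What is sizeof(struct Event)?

0..4  pitch  (4B, 4-aligned)
4..16  channels  (12B, 4-aligned)
16..18  stride  (2B, 2-aligned)
18..19  format  (1B, 1-aligned)
19..24  -- padding (5B)
24..32  depth  (8B, 8-aligned)
32..36  width  (4B, 4-aligned)
36..40  mip_level  (4B, 4-aligned)
40..42  layer  (2B, 2-aligned)
42..44  -- padding (2B)
44..48  height  (4B, 4-aligned)
sizeof = 48, alignof = 8

48 bytes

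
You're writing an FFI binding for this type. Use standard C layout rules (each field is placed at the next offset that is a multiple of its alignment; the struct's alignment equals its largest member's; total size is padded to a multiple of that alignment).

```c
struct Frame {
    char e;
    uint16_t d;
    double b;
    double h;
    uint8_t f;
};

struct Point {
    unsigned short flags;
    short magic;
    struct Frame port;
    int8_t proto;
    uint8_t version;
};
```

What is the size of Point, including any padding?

Frame: @0: e [1B, align 1] → 1; +1 pad (align 2); @2: d [2B, align 2] → 4; +4 pad (align 8); @8: b [8B, align 8] → 16; @16: h [8B, align 8] → 24; @24: f [1B, align 1] → 25; +7 tail pad (align 8); size 32, align 8
@0: flags [2B, align 2] → 2
@2: magic [2B, align 2] → 4
+4 pad (align 8)
@8: port [32B, align 8] → 40
@40: proto [1B, align 1] → 41
@41: version [1B, align 1] → 42
+6 tail pad (align 8)
size 48, align 8

48 bytes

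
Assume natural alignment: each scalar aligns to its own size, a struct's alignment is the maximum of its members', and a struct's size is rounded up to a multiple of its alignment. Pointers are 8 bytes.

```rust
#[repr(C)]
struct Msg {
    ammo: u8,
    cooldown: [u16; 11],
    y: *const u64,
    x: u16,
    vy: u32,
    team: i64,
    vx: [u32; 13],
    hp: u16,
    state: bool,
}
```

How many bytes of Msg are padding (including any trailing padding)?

4

@0: ammo [1B, align 1] → 1
+1 pad (align 2)
@2: cooldown [22B, align 2] → 24
@24: y [8B, align 8] → 32
@32: x [2B, align 2] → 34
+2 pad (align 4)
@36: vy [4B, align 4] → 40
@40: team [8B, align 8] → 48
@48: vx [52B, align 4] → 100
@100: hp [2B, align 2] → 102
@102: state [1B, align 1] → 103
+1 tail pad (align 8)
size 104, align 8
data bytes 100, size 104 → padding 4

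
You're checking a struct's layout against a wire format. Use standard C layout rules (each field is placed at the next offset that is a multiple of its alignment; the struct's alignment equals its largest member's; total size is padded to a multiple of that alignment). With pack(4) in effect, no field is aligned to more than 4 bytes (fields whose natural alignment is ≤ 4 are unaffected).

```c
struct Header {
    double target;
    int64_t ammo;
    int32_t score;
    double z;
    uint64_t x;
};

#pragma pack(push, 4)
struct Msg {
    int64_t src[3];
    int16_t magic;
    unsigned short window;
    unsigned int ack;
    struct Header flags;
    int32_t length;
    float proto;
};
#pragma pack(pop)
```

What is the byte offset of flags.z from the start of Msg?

56

Header: 0..8  target  (8B, 8-aligned); 8..16  ammo  (8B, 8-aligned); 16..20  score  (4B, 4-aligned); 20..24  -- padding (4B); 24..32  z  (8B, 8-aligned); 32..40  x  (8B, 8-aligned); sizeof = 40, alignof = 8
0..24  src  (24B, 4-aligned)
24..26  magic  (2B, 2-aligned)
26..28  window  (2B, 2-aligned)
28..32  ack  (4B, 4-aligned)
32..72  flags  (40B, 4-aligned)
within Header: z at 24
32 + 24 = 56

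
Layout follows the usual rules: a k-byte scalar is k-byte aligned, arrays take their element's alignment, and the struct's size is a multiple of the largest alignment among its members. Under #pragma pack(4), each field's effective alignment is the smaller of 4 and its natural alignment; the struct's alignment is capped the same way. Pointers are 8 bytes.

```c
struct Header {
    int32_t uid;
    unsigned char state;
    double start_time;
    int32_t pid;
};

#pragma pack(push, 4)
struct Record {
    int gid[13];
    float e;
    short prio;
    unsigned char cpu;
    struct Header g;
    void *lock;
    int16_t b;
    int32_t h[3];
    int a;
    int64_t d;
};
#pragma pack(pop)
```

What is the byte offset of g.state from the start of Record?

64

Header: uid at 0 (size 4, align 4) → ends 4; state at 4 (size 1, align 1) → ends 5; pad 3 to align 8 for start_time; start_time at 8 (size 8, align 8) → ends 16; pid at 16 (size 4, align 4) → ends 20; tail pad 4 to reach multiple of 8; total 24 bytes, alignment 8
gid at 0 (size 52, align 4) → ends 52
e at 52 (size 4, align 4) → ends 56
prio at 56 (size 2, align 2) → ends 58
cpu at 58 (size 1, align 1) → ends 59
pad 1 to align 4 for g
g at 60 (size 24, align 4) → ends 84
within Header: state at 4
60 + 4 = 64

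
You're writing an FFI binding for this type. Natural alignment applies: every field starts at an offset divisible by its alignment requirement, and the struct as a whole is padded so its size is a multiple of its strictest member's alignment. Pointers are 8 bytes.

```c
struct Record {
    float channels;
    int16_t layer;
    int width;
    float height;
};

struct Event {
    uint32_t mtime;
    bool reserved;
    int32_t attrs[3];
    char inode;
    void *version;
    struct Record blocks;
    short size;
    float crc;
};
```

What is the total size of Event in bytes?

Record: 0..4  channels  (4B, 4-aligned); 4..6  layer  (2B, 2-aligned); 6..8  -- padding (2B); 8..12  width  (4B, 4-aligned); 12..16  height  (4B, 4-aligned); sizeof = 16, alignof = 4
0..4  mtime  (4B, 4-aligned)
4..5  reserved  (1B, 1-aligned)
5..8  -- padding (3B)
8..20  attrs  (12B, 4-aligned)
20..21  inode  (1B, 1-aligned)
21..24  -- padding (3B)
24..32  version  (8B, 8-aligned)
32..48  blocks  (16B, 4-aligned)
48..50  size  (2B, 2-aligned)
50..52  -- padding (2B)
52..56  crc  (4B, 4-aligned)
sizeof = 56, alignof = 8

56 bytes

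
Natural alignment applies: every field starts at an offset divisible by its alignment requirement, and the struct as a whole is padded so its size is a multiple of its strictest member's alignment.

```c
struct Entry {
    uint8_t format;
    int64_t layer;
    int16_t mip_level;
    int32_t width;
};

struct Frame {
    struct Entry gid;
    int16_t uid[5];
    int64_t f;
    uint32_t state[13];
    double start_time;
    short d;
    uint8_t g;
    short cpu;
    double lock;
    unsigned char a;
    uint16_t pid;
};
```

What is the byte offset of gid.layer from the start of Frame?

8

Entry: 0..1  format  (1B, 1-aligned); 1..8  -- padding (7B); 8..16  layer  (8B, 8-aligned); 16..18  mip_level  (2B, 2-aligned); 18..20  -- padding (2B); 20..24  width  (4B, 4-aligned); sizeof = 24, alignof = 8
0..24  gid  (24B, 8-aligned)
within Entry: layer at 8
0 + 8 = 8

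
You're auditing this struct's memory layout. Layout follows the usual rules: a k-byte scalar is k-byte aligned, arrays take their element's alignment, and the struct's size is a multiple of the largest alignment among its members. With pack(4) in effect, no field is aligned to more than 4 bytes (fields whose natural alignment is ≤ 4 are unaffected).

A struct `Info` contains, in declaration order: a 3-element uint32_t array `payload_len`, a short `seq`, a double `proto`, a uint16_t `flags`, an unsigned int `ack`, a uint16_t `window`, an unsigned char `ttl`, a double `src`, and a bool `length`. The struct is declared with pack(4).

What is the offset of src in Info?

payload_len at 0 (size 12, align 4) → ends 12
seq at 12 (size 2, align 2) → ends 14
pad 2 to align 4 for proto
proto at 16 (size 8, align 4) → ends 24
flags at 24 (size 2, align 2) → ends 26
pad 2 to align 4 for ack
ack at 28 (size 4, align 4) → ends 32
window at 32 (size 2, align 2) → ends 34
ttl at 34 (size 1, align 1) → ends 35
pad 1 to align 4 for src
src at 36 (size 8, align 4) → ends 44

36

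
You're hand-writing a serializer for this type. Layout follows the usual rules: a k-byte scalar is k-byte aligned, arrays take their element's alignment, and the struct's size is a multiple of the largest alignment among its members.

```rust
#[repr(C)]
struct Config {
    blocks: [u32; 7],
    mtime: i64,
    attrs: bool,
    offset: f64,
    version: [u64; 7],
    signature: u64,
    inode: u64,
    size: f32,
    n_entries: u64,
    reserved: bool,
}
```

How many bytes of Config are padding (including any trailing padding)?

22

0..28  blocks  (28B, 4-aligned)
28..32  -- padding (4B)
32..40  mtime  (8B, 8-aligned)
40..41  attrs  (1B, 1-aligned)
41..48  -- padding (7B)
48..56  offset  (8B, 8-aligned)
56..112  version  (56B, 8-aligned)
112..120  signature  (8B, 8-aligned)
120..128  inode  (8B, 8-aligned)
128..132  size  (4B, 4-aligned)
132..136  -- padding (4B)
136..144  n_entries  (8B, 8-aligned)
144..145  reserved  (1B, 1-aligned)
145..152  -- tail padding (7B)
sizeof = 152, alignof = 8
data bytes 130, size 152 → padding 22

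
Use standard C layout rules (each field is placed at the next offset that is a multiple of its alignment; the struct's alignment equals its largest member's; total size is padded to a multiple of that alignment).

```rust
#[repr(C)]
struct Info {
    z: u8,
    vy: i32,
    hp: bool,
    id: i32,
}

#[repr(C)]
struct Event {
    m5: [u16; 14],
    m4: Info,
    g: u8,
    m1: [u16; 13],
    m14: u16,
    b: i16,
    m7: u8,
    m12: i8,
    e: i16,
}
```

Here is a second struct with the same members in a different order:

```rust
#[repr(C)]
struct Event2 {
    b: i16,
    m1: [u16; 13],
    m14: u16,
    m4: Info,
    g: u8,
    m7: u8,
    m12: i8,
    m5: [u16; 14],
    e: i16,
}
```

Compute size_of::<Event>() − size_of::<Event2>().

-4

Info: @0: z [1B, align 1] → 1; +3 pad (align 4); @4: vy [4B, align 4] → 8; @8: hp [1B, align 1] → 9; +3 pad (align 4); @12: id [4B, align 4] → 16; size 16, align 4
@0: m5 [28B, align 2] → 28
@28: m4 [16B, align 4] → 44
@44: g [1B, align 1] → 45
+1 pad (align 2)
@46: m1 [26B, align 2] → 72
@72: m14 [2B, align 2] → 74
@74: b [2B, align 2] → 76
@76: m7 [1B, align 1] → 77
@77: m12 [1B, align 1] → 78
@78: e [2B, align 2] → 80
size 80, align 4
— Event2 —
@0: b [2B, align 2] → 2
@2: m1 [26B, align 2] → 28
@28: m14 [2B, align 2] → 30
+2 pad (align 4)
@32: m4 [16B, align 4] → 48
@48: g [1B, align 1] → 49
@49: m7 [1B, align 1] → 50
@50: m12 [1B, align 1] → 51
+1 pad (align 2)
@52: m5 [28B, align 2] → 80
@80: e [2B, align 2] → 82
+2 tail pad (align 4)
size 84, align 4
80 − 84 = -4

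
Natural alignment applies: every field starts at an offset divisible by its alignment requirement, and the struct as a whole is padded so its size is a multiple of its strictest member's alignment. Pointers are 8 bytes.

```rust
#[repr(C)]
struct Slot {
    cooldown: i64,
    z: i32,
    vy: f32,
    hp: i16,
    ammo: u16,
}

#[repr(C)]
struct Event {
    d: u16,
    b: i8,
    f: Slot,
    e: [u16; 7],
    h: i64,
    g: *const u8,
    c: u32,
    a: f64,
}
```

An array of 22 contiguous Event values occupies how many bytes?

Slot: cooldown at 0 (size 8, align 8) → ends 8; z at 8 (size 4, align 4) → ends 12; vy at 12 (size 4, align 4) → ends 16; hp at 16 (size 2, align 2) → ends 18; ammo at 18 (size 2, align 2) → ends 20; tail pad 4 to reach multiple of 8; total 24 bytes, alignment 8
d at 0 (size 2, align 2) → ends 2
b at 2 (size 1, align 1) → ends 3
pad 5 to align 8 for f
f at 8 (size 24, align 8) → ends 32
e at 32 (size 14, align 2) → ends 46
pad 2 to align 8 for h
h at 48 (size 8, align 8) → ends 56
g at 56 (size 8, align 8) → ends 64
c at 64 (size 4, align 4) → ends 68
pad 4 to align 8 for a
a at 72 (size 8, align 8) → ends 80
total 80 bytes, alignment 8
array of 22: 22 × 80 = 1760

1760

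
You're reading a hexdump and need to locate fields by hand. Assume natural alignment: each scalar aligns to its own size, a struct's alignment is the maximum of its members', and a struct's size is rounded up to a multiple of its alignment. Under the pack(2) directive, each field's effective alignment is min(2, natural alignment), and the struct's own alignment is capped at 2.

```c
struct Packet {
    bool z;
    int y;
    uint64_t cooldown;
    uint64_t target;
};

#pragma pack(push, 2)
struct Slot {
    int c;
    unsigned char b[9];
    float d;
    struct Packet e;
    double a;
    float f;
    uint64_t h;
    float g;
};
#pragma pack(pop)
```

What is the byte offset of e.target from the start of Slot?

34

Packet: @0: z [1B, align 1] → 1; +3 pad (align 4); @4: y [4B, align 4] → 8; @8: cooldown [8B, align 8] → 16; @16: target [8B, align 8] → 24; size 24, align 8
@0: c [4B, align 2] → 4
@4: b [9B, align 1] → 13
+1 pad (align 2)
@14: d [4B, align 2] → 18
@18: e [24B, align 2] → 42
within Packet: target at 16
18 + 16 = 34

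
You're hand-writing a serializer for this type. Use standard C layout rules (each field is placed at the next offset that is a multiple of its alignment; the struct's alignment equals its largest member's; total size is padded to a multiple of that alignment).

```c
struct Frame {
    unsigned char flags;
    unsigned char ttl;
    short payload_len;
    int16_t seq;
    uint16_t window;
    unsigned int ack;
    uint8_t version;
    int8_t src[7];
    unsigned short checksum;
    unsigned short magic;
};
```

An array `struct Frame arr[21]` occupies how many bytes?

504

0..1  flags  (1B, 1-aligned)
1..2  ttl  (1B, 1-aligned)
2..4  payload_len  (2B, 2-aligned)
4..6  seq  (2B, 2-aligned)
6..8  window  (2B, 2-aligned)
8..12  ack  (4B, 4-aligned)
12..13  version  (1B, 1-aligned)
13..20  src  (7B, 1-aligned)
20..22  checksum  (2B, 2-aligned)
22..24  magic  (2B, 2-aligned)
sizeof = 24, alignof = 4
array of 21: 21 × 24 = 504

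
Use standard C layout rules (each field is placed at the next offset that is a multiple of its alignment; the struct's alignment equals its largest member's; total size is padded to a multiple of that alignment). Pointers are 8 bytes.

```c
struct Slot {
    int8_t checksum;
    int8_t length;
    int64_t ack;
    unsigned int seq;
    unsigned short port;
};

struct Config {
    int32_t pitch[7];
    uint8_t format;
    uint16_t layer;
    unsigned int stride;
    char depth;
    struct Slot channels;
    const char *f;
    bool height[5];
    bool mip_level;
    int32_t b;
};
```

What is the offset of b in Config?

80

Slot: @0: checksum [1B, align 1] → 1; @1: length [1B, align 1] → 2; +6 pad (align 8); @8: ack [8B, align 8] → 16; @16: seq [4B, align 4] → 20; @20: port [2B, align 2] → 22; +2 tail pad (align 8); size 24, align 8
@0: pitch [28B, align 4] → 28
@28: format [1B, align 1] → 29
+1 pad (align 2)
@30: layer [2B, align 2] → 32
@32: stride [4B, align 4] → 36
@36: depth [1B, align 1] → 37
+3 pad (align 8)
@40: channels [24B, align 8] → 64
@64: f [8B, align 8] → 72
@72: height [5B, align 1] → 77
@77: mip_level [1B, align 1] → 78
+2 pad (align 4)
@80: b [4B, align 4] → 84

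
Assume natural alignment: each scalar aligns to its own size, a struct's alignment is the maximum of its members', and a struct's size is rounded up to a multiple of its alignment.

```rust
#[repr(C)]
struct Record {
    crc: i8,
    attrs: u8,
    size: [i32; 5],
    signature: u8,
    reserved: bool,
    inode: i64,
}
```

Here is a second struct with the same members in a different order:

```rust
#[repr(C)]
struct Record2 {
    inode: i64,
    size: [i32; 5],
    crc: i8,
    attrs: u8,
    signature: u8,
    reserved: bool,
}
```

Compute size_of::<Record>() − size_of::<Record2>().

0..1  crc  (1B, 1-aligned)
1..2  attrs  (1B, 1-aligned)
2..4  -- padding (2B)
4..24  size  (20B, 4-aligned)
24..25  signature  (1B, 1-aligned)
25..26  reserved  (1B, 1-aligned)
26..32  -- padding (6B)
32..40  inode  (8B, 8-aligned)
sizeof = 40, alignof = 8
— Record2 —
0..8  inode  (8B, 8-aligned)
8..28  size  (20B, 4-aligned)
28..29  crc  (1B, 1-aligned)
29..30  attrs  (1B, 1-aligned)
30..31  signature  (1B, 1-aligned)
31..32  reserved  (1B, 1-aligned)
sizeof = 32, alignof = 8
40 − 32 = 8

8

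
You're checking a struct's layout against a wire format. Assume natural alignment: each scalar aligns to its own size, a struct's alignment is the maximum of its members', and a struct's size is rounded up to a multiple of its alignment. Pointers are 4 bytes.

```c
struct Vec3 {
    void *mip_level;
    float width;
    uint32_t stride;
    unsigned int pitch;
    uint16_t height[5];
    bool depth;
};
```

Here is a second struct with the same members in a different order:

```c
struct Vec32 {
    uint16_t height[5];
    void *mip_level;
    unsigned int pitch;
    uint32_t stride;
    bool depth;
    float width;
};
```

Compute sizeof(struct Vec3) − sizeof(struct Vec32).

-4

mip_level at 0 (size 4, align 4) → ends 4
width at 4 (size 4, align 4) → ends 8
stride at 8 (size 4, align 4) → ends 12
pitch at 12 (size 4, align 4) → ends 16
height at 16 (size 10, align 2) → ends 26
depth at 26 (size 1, align 1) → ends 27
tail pad 1 to reach multiple of 4
total 28 bytes, alignment 4
— Vec32 —
height at 0 (size 10, align 2) → ends 10
pad 2 to align 4 for mip_level
mip_level at 12 (size 4, align 4) → ends 16
pitch at 16 (size 4, align 4) → ends 20
stride at 20 (size 4, align 4) → ends 24
depth at 24 (size 1, align 1) → ends 25
pad 3 to align 4 for width
width at 28 (size 4, align 4) → ends 32
total 32 bytes, alignment 4
28 − 32 = -4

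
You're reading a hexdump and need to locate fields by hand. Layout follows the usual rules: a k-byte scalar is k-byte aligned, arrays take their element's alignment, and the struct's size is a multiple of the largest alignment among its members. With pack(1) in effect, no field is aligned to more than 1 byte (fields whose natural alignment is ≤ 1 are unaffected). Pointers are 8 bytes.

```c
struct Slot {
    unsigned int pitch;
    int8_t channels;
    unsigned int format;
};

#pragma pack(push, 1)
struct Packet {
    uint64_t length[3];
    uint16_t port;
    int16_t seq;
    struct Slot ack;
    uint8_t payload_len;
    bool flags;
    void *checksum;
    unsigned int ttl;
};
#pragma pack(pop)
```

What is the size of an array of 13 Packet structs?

702

Slot: @0: pitch [4B, align 4] → 4; @4: channels [1B, align 1] → 5; +3 pad (align 4); @8: format [4B, align 4] → 12; size 12, align 4
@0: length [24B, align 1] → 24
@24: port [2B, align 1] → 26
@26: seq [2B, align 1] → 28
@28: ack [12B, align 1] → 40
@40: payload_len [1B, align 1] → 41
@41: flags [1B, align 1] → 42
@42: checksum [8B, align 1] → 50
@50: ttl [4B, align 1] → 54
size 54, align 1
array of 13: 13 × 54 = 702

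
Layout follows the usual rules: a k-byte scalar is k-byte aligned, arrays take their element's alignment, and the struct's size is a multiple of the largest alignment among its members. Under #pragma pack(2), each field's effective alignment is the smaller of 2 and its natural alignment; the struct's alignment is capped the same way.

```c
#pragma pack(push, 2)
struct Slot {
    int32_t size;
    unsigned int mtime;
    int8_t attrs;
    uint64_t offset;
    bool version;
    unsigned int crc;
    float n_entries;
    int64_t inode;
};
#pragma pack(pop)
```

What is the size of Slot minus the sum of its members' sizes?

2

size at 0 (size 4, align 2) → ends 4
mtime at 4 (size 4, align 2) → ends 8
attrs at 8 (size 1, align 1) → ends 9
pad 1 to align 2 for offset
offset at 10 (size 8, align 2) → ends 18
version at 18 (size 1, align 1) → ends 19
pad 1 to align 2 for crc
crc at 20 (size 4, align 2) → ends 24
n_entries at 24 (size 4, align 2) → ends 28
inode at 28 (size 8, align 2) → ends 36
total 36 bytes, alignment 2
data bytes 34, size 36 → padding 2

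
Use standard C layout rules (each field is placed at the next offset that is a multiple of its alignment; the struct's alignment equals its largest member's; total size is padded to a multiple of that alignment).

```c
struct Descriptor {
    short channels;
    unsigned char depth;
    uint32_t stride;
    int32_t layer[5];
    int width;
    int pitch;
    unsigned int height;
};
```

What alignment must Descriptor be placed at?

4

member alignments: channels=2, depth=1, stride=4, layer=4, width=4, pitch=4, height=4
max = 4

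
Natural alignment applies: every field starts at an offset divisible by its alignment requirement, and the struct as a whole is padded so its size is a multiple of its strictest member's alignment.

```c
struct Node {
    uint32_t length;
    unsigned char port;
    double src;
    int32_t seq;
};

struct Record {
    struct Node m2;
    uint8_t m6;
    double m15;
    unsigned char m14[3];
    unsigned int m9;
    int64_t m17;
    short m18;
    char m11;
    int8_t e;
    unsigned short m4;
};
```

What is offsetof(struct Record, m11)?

58

Node: 0..4  length  (4B, 4-aligned); 4..5  port  (1B, 1-aligned); 5..8  -- padding (3B); 8..16  src  (8B, 8-aligned); 16..20  seq  (4B, 4-aligned); 20..24  -- tail padding (4B); sizeof = 24, alignof = 8
0..24  m2  (24B, 8-aligned)
24..25  m6  (1B, 1-aligned)
25..32  -- padding (7B)
32..40  m15  (8B, 8-aligned)
40..43  m14  (3B, 1-aligned)
43..44  -- padding (1B)
44..48  m9  (4B, 4-aligned)
48..56  m17  (8B, 8-aligned)
56..58  m18  (2B, 2-aligned)
58..59  m11  (1B, 1-aligned)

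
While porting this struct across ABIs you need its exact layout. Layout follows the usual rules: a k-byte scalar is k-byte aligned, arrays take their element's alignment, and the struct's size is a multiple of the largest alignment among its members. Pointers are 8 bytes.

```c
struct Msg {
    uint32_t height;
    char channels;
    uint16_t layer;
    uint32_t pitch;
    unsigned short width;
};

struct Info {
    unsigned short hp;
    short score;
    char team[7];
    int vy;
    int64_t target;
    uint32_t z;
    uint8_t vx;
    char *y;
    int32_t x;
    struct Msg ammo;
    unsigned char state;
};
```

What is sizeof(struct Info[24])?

1536

Msg: 0..4  height  (4B, 4-aligned); 4..5  channels  (1B, 1-aligned); 5..6  -- padding (1B); 6..8  layer  (2B, 2-aligned); 8..12  pitch  (4B, 4-aligned); 12..14  width  (2B, 2-aligned); 14..16  -- tail padding (2B); sizeof = 16, alignof = 4
0..2  hp  (2B, 2-aligned)
2..4  score  (2B, 2-aligned)
4..11  team  (7B, 1-aligned)
11..12  -- padding (1B)
12..16  vy  (4B, 4-aligned)
16..24  target  (8B, 8-aligned)
24..28  z  (4B, 4-aligned)
28..29  vx  (1B, 1-aligned)
29..32  -- padding (3B)
32..40  y  (8B, 8-aligned)
40..44  x  (4B, 4-aligned)
44..60  ammo  (16B, 4-aligned)
60..61  state  (1B, 1-aligned)
61..64  -- tail padding (3B)
sizeof = 64, alignof = 8
array of 24: 24 × 64 = 1536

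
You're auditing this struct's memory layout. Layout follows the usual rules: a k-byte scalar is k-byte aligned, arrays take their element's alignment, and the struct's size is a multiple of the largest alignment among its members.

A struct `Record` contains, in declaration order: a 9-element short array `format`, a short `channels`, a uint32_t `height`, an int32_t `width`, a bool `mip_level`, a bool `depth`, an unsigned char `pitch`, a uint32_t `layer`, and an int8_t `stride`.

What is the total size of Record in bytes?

40

@0: format [18B, align 2] → 18
@18: channels [2B, align 2] → 20
@20: height [4B, align 4] → 24
@24: width [4B, align 4] → 28
@28: mip_level [1B, align 1] → 29
@29: depth [1B, align 1] → 30
@30: pitch [1B, align 1] → 31
+1 pad (align 4)
@32: layer [4B, align 4] → 36
@36: stride [1B, align 1] → 37
+3 tail pad (align 4)
size 40, align 4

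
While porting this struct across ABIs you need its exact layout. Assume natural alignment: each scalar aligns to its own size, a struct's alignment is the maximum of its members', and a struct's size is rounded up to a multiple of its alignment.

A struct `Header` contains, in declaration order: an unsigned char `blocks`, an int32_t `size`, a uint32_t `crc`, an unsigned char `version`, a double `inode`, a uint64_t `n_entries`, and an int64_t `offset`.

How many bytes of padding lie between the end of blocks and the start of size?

@0: blocks [1B, align 1] → 1
+3 pad (align 4)
@4: size [4B, align 4] → 8

3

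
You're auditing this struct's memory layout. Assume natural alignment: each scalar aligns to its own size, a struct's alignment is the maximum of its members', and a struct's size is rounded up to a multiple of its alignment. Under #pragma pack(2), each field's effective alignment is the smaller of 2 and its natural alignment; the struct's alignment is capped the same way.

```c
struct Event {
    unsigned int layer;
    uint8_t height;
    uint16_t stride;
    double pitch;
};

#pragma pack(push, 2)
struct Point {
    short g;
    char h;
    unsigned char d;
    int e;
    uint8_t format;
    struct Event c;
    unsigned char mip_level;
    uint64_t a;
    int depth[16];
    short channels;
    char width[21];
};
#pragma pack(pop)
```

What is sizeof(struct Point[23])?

Event: 0..4  layer  (4B, 4-aligned); 4..5  height  (1B, 1-aligned); 5..6  -- padding (1B); 6..8  stride  (2B, 2-aligned); 8..16  pitch  (8B, 8-aligned); sizeof = 16, alignof = 8
0..2  g  (2B, 2-aligned)
2..3  h  (1B, 1-aligned)
3..4  d  (1B, 1-aligned)
4..8  e  (4B, 2-aligned)
8..9  format  (1B, 1-aligned)
9..10  -- padding (1B)
10..26  c  (16B, 2-aligned)
26..27  mip_level  (1B, 1-aligned)
27..28  -- padding (1B)
28..36  a  (8B, 2-aligned)
36..100  depth  (64B, 2-aligned)
100..102  channels  (2B, 2-aligned)
102..123  width  (21B, 1-aligned)
123..124  -- tail padding (1B)
sizeof = 124, alignof = 2
array of 23: 23 × 124 = 2852

2852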